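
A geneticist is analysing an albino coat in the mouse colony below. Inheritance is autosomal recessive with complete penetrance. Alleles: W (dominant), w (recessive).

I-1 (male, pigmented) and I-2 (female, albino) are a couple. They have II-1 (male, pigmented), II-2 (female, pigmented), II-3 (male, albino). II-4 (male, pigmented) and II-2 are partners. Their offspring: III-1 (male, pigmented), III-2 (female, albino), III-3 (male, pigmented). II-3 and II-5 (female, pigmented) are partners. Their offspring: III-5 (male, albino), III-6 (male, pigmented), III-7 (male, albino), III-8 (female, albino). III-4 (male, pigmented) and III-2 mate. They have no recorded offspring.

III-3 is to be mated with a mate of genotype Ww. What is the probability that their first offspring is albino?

II-4 is pigmented so carries W and passed w to III-2 (ww), so II-4 is Ww.
II-2 is pigmented so carries W and received w from I-2 (ww), so II-2 is Ww.
III-3 is a pigmented offspring of II-4 (Ww) × II-2 (Ww), whose cross gives 1/4 WW : 1/2 Ww : 1/4 ww; conditioning on being pigmented, III-3 is WW with probability 1/3, Ww with probability 2/3.
Summing over parental genotype combinations, P(offspring is albino) = 2/3·1/4 = 1/6.

1/6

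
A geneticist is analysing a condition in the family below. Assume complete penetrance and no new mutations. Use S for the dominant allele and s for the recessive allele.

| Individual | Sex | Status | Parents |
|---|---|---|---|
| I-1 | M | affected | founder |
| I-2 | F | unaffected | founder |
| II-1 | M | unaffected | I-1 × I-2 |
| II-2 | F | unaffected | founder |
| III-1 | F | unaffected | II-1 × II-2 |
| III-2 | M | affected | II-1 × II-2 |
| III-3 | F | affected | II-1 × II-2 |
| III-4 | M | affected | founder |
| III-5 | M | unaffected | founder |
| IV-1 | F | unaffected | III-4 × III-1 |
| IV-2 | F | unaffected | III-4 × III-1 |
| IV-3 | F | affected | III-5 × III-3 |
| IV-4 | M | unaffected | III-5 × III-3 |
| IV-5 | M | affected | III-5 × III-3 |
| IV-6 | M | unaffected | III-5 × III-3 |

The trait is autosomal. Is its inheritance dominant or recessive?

recessive

II-1 and II-2 are both unaffected yet have an affected child III-2. Under dominance, an affected child requires at least one affected parent, so the trait cannot be dominant.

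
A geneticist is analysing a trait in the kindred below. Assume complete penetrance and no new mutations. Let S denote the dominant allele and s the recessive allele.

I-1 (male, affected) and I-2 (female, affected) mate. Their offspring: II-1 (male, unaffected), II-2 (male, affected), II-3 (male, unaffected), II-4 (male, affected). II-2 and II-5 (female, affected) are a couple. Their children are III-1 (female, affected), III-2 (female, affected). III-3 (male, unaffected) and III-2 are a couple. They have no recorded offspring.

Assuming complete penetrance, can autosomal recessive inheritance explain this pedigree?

Under autosomal recessive, II-1 (unaffected, male) cannot arise from I-1 (affected) × I-2 (affected).

No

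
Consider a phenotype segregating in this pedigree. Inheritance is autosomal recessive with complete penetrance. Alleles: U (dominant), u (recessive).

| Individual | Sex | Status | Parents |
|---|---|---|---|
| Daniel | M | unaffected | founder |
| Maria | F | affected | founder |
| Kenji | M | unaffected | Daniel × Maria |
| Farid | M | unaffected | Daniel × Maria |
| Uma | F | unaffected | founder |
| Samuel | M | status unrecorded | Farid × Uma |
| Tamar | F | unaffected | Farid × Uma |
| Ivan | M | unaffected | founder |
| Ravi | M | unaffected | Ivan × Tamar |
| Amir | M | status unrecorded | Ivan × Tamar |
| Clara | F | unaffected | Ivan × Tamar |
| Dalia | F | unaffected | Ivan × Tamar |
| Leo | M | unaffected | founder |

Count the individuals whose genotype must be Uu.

2

Obligate heterozygotes: Kenji is unaffected so carries U and received u from Maria (uu), so Kenji is Uu; Farid is unaffected so carries U and received u from Maria (uu), so Farid is Uu.
Every other individual is either homozygous by phenotype or has at least one consistent homozygous assignment, so the count is 2.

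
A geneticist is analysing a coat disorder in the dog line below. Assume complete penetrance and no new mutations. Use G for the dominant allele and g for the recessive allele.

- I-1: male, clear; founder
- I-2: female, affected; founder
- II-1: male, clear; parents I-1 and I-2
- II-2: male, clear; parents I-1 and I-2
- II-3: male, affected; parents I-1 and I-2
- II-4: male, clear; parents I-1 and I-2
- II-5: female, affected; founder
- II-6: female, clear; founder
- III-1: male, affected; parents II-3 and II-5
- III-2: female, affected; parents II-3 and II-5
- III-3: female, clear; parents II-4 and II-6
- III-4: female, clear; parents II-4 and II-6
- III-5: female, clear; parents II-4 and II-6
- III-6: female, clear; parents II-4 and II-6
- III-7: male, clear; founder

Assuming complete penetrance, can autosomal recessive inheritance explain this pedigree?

A consistent assignment under autosomal recessive exists: I-1 Gg, I-2 gg, II-1 Gg, II-2 Gg, II-3 gg, II-4 Gg, II-5 gg, II-6 GG, III-1 gg, III-2 gg, III-3 GG, III-4 GG, III-5 GG, III-6 GG, III-7 GG.
In this assignment every recorded phenotype matches its genotype and every non-founder's genotype is obtainable from its parents' genotypes, so the pedigree is consistent.

Yes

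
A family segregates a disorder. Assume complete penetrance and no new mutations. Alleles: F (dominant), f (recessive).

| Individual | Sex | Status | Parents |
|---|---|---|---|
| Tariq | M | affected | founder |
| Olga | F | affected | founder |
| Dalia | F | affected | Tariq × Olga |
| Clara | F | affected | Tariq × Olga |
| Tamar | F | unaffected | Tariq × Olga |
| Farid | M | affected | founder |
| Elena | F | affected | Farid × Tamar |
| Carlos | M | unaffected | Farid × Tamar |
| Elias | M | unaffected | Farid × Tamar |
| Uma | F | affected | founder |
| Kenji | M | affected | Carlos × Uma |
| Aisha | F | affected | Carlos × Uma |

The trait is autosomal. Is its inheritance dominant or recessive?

Tariq and Olga are both affected yet have an unaffected child Tamar. Under a recessive model two affected parents are homozygous and every child would be affected, so the trait cannot be recessive.

dominant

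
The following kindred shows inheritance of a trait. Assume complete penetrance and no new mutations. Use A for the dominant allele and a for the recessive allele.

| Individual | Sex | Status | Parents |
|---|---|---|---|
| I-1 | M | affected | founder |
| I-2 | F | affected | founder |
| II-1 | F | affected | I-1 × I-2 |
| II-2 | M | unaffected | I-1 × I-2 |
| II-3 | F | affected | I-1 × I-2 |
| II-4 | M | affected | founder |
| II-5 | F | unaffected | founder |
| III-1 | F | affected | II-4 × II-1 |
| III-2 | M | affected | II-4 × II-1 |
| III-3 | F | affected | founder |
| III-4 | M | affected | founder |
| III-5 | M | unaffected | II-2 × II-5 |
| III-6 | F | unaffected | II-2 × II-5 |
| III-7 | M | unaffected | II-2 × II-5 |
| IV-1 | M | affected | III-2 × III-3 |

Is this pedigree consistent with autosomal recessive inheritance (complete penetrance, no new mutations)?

No

Under autosomal recessive, II-2 (unaffected, male) cannot arise from I-1 (affected) × I-2 (affected).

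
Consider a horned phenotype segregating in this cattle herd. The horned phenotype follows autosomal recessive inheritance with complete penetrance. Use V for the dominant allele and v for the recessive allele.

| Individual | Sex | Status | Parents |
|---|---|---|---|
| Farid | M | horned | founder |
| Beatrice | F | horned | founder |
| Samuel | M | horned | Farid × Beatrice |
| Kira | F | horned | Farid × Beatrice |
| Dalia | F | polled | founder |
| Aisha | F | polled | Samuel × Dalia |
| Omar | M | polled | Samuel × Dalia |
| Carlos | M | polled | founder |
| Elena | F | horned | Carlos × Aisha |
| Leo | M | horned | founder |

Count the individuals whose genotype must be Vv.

3

Obligate heterozygotes: Aisha is polled so carries V and received v from Samuel (vv), so Aisha is Vv; Omar is polled so carries V and received v from Samuel (vv), so Omar is Vv; Carlos is polled so carries V and passed v to Elena (vv), so Carlos is Vv.
Every other individual is either homozygous by phenotype or has at least one consistent homozygous assignment, so the count is 3.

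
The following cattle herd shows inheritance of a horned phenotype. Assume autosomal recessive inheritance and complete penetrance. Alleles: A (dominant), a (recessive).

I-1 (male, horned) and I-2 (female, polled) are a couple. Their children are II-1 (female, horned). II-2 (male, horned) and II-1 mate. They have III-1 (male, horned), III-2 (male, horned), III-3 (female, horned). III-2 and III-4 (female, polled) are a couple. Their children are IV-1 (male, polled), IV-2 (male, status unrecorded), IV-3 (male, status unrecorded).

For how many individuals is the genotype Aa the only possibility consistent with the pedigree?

Obligate heterozygotes: I-2 is polled so carries A and passed a to II-1 (aa), so I-2 is Aa; IV-1 is polled so carries A and received a from III-2 (aa), so IV-1 is Aa.
Every other individual is either homozygous by phenotype or has at least one consistent homozygous assignment, so the count is 2.

2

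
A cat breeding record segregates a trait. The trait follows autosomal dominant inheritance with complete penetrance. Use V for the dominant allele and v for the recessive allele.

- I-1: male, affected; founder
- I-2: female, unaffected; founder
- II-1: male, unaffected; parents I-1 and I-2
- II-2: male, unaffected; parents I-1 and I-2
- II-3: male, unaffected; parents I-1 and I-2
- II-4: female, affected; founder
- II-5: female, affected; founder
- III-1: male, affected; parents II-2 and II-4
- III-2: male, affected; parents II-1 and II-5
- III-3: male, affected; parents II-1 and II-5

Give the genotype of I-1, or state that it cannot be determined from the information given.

From phenotype alone, I-1 is VV or Vv.
I-1 is affected so carries V and passed v to II-1 (vv), so I-1 is Vv.

Vv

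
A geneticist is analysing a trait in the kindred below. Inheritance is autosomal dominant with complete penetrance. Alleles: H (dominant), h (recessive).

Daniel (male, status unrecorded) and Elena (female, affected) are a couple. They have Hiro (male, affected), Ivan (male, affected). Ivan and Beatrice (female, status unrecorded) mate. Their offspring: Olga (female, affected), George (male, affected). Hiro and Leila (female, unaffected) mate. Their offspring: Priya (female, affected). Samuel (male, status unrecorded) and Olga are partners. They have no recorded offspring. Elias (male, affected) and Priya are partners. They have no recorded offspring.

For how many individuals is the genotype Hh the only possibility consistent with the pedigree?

Obligate heterozygotes: Priya is affected so carries H and received h from Leila (hh), so Priya is Hh.
Every other individual is either homozygous by phenotype or has at least one consistent homozygous assignment, so the count is 1.

1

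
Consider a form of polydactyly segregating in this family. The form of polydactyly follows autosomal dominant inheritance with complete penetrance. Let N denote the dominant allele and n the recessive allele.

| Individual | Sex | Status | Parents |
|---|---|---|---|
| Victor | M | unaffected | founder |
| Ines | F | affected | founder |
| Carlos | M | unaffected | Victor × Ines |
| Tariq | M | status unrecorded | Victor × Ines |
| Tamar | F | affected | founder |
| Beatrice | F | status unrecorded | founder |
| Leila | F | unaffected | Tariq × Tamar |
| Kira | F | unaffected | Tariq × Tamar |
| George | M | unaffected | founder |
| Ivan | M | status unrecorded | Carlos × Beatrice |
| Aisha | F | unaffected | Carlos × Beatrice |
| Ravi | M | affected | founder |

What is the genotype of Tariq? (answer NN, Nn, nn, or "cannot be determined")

cannot be determined

Tariq's phenotype is unrecorded, and no parent or child forces a single allele at both positions; consistent genotype assignments exist with Tariq as Nn or nn.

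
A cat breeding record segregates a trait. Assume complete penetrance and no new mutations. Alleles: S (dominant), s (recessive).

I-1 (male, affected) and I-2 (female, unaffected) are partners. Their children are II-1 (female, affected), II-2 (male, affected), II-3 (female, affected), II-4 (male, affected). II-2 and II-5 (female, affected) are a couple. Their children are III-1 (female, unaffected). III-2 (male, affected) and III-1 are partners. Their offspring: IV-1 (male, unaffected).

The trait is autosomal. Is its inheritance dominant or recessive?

dominant

II-2 and II-5 are both affected yet have an unaffected child III-1. Under a recessive model two affected parents are homozygous and every child would be affected, so the trait cannot be recessive.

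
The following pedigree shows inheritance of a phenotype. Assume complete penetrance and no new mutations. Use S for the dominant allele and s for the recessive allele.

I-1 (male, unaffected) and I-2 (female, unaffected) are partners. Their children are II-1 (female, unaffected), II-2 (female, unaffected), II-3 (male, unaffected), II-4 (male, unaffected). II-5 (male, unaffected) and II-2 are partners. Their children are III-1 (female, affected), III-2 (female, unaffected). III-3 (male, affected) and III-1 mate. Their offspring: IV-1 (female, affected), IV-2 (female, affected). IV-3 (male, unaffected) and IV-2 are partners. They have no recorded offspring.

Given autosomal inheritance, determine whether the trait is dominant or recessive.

II-5 and II-2 are both unaffected yet have an affected child III-1. Under dominance, an affected child requires at least one affected parent, so the trait cannot be dominant.

recessive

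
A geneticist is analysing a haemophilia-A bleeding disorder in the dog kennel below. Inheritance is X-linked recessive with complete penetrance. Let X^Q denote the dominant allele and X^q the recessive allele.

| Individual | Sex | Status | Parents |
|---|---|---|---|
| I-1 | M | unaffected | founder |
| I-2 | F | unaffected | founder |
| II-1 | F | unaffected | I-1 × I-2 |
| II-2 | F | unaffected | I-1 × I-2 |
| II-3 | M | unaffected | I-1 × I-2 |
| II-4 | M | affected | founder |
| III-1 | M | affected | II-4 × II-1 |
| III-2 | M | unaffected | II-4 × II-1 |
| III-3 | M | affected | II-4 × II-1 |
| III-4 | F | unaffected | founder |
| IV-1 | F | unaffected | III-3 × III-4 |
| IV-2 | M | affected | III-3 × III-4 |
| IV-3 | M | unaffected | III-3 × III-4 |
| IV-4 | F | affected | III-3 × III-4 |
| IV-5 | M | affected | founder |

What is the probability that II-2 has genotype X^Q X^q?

I-1 is unaffected, so I-1 is X^Q Y.
I-2 is unaffected so carries Q and passed q to II-1 (X^Q X^q, whose Q came from I-1), so I-2 is X^Q X^q.
Their cross gives offspring ratios 1/2 X^Q X^Q : 1/2 X^Q X^q. Conditioning on II-2 being unaffected, P(X^Q X^q) = 1/2 / 1 = 1/2.

1/2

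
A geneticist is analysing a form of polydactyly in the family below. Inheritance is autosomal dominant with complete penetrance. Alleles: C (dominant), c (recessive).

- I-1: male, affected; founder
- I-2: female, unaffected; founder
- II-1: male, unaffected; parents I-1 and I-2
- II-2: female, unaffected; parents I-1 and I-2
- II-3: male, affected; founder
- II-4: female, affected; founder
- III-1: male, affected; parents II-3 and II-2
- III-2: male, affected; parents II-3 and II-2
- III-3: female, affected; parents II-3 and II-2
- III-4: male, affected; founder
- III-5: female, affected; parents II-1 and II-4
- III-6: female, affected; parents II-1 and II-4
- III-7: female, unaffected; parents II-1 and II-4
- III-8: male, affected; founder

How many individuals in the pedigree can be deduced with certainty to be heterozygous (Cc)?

7

Obligate heterozygotes: I-1 is affected so carries C and passed c to II-1 (cc), so I-1 is Cc; II-4 is affected so carries C and passed c to III-7 (cc), so II-4 is Cc; III-1 is affected so carries C and received c from II-2 (cc), so III-1 is Cc; III-2 is affected so carries C and received c from II-2 (cc), so III-2 is Cc; III-3 is affected so carries C and received c from II-2 (cc), so III-3 is Cc; III-5 is affected so carries C and received c from II-1 (cc), so III-5 is Cc; III-6 is affected so carries C and received c from II-1 (cc), so III-6 is Cc.
Every other individual is either homozygous by phenotype or has at least one consistent homozygous assignment, so the count is 7.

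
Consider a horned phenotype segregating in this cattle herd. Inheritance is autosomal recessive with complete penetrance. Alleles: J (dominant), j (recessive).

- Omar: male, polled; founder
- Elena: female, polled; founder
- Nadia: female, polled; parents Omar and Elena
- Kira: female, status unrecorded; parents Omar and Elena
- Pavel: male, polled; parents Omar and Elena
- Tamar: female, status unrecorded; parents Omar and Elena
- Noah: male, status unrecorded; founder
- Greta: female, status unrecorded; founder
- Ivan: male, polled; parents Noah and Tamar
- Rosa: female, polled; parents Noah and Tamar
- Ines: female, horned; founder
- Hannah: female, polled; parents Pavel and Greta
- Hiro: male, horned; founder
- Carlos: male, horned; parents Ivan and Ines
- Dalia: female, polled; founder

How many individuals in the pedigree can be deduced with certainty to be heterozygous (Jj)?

1

Obligate heterozygotes: Ivan is polled so carries J and passed j to Carlos (jj), so Ivan is Jj.
Every other individual is either homozygous by phenotype or has at least one consistent homozygous assignment, so the count is 1.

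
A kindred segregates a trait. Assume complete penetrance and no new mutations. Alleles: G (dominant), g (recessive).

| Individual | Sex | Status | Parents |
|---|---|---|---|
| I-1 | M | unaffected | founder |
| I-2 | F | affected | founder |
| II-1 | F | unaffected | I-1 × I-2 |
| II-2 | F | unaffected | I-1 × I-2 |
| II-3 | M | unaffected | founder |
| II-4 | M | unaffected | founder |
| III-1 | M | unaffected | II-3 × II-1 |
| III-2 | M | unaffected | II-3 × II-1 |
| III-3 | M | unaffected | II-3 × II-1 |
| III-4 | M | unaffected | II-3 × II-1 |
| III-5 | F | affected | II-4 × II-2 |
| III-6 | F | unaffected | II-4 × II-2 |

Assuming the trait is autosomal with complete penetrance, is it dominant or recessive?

II-4 and II-2 are both unaffected yet have an affected child III-5. Under dominance, an affected child requires at least one affected parent, so the trait cannot be dominant.

recessive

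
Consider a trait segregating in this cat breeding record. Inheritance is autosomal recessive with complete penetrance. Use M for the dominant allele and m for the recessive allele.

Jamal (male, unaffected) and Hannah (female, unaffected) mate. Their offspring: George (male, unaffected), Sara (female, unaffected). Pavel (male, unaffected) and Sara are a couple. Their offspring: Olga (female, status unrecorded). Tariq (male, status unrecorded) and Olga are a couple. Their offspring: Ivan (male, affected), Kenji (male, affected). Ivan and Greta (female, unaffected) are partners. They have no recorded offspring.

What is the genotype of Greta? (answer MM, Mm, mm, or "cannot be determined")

cannot be determined

Greta's phenotype allows MM or Mm, and no parent or child forces a single allele at both positions; consistent genotype assignments exist with Greta as MM or Mm.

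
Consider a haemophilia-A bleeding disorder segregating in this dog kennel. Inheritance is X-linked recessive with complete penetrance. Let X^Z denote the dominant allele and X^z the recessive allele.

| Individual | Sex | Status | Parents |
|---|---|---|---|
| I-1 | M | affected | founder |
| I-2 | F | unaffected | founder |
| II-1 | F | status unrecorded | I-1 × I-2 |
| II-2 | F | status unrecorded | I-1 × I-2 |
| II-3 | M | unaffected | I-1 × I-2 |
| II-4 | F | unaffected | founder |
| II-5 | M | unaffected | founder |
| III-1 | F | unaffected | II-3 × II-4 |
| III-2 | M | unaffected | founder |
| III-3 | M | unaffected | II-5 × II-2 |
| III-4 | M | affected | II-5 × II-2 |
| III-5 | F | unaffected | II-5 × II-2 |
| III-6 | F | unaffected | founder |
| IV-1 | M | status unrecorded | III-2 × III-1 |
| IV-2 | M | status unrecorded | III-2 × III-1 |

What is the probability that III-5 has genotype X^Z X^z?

II-5 is unaffected, so II-5 is X^Z Y.
II-2 passed Z to III-3 (X^Z Y) and received z from I-1 (X^z Y), so II-2 is X^Z X^z.
Their cross gives offspring ratios 1/2 X^Z X^Z : 1/2 X^Z X^z. Conditioning on III-5 being unaffected, P(X^Z X^z) = 1/2 / 1 = 1/2.

1/2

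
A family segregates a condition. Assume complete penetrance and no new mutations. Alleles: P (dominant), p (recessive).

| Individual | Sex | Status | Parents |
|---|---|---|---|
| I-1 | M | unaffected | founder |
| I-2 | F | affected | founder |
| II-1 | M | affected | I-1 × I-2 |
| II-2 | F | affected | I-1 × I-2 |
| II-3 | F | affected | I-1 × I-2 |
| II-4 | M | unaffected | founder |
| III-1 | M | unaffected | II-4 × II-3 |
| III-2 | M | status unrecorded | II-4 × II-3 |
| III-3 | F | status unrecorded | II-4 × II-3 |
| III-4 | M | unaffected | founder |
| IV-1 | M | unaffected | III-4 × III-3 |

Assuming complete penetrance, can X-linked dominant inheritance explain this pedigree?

A consistent assignment under X-linked dominant exists: I-1 X^p Y, I-2 X^P X^P, II-1 X^P Y, II-2 X^P X^p, II-3 X^P X^p, II-4 X^p Y, III-1 X^p Y, III-2 X^P Y, III-3 X^P X^p, III-4 X^p Y, IV-1 X^p Y.
In this assignment every recorded phenotype matches its genotype and every non-founder's genotype is obtainable from its parents' genotypes, so the pedigree is consistent.

Yes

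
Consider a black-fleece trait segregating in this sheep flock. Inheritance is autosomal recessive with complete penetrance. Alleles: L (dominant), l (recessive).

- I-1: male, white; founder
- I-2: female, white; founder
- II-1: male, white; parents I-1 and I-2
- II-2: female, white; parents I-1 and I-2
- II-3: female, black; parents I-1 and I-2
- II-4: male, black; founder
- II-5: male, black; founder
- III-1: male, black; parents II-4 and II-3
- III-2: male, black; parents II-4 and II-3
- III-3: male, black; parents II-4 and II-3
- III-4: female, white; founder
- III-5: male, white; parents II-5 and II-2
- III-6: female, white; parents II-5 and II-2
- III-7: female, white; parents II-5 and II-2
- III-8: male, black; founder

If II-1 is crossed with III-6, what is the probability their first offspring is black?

I-1 is white so carries L and passed l to II-3 (ll), so I-1 is Ll.
I-2 is white so carries L and passed l to II-3 (ll), so I-2 is Ll.
II-1 is a white offspring of I-1 (Ll) × I-2 (Ll), whose cross gives 1/4 LL : 1/2 Ll : 1/4 ll; conditioning on being white, II-1 is LL with probability 1/3, Ll with probability 2/3.
III-6 is white so carries L and received l from II-5 (ll), so III-6 is Ll.
Summing over parental genotype combinations, P(offspring is black) = 2/3·1/4 = 1/6.

1/6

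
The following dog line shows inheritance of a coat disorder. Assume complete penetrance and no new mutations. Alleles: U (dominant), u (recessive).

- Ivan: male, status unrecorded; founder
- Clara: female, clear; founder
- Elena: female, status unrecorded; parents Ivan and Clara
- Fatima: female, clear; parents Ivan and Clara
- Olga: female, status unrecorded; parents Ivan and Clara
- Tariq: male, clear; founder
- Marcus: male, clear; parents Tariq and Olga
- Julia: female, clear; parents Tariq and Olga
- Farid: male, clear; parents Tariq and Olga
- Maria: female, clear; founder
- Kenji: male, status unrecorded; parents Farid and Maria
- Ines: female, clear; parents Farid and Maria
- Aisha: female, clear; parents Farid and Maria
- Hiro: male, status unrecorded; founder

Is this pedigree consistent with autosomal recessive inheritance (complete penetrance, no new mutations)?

Yes

A consistent assignment under autosomal recessive exists: Ivan UU, Clara UU, Elena UU, Fatima UU, Olga UU, Tariq UU, Marcus UU, Julia UU, Farid UU, Maria UU, Kenji UU, Ines UU, Aisha UU, Hiro UU.
In this assignment every recorded phenotype matches its genotype and every non-founder's genotype is obtainable from its parents' genotypes, so the pedigree is consistent.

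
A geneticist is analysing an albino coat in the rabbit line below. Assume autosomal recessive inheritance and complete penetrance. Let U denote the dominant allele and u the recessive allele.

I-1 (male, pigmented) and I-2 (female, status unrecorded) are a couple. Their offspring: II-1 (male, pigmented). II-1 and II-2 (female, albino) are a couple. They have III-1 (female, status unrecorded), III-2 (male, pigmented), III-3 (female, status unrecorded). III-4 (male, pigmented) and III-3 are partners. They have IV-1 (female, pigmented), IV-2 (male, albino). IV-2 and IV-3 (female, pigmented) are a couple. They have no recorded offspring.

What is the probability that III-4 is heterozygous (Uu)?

1

III-4 is pigmented so carries U and passed u to IV-2 (uu), so III-4 is Uu, giving P(Uu) = 1.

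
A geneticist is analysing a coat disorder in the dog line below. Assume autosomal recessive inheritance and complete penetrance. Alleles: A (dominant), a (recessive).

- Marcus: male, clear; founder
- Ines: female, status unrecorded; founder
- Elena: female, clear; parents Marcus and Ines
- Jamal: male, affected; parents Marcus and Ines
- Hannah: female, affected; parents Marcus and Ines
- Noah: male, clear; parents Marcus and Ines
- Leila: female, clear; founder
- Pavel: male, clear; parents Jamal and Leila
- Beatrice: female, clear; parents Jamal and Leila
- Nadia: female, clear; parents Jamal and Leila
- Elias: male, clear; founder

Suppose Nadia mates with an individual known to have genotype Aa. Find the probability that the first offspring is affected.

Nadia is clear so carries A and received a from Jamal (aa), so Nadia is Aa.
The cross gives 1/4 AA : 1/2 Aa : 1/4 aa, so P(offspring is affected) = 1/4.

1/4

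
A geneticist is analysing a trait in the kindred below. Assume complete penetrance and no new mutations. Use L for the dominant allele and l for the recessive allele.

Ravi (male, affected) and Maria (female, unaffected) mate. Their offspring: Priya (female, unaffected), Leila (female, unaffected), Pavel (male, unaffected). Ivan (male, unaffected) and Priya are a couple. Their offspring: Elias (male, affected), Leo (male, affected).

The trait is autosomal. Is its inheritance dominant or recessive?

Ivan and Priya are both unaffected yet have an affected child Elias. Under dominance, an affected child requires at least one affected parent, so the trait cannot be dominant.

recessive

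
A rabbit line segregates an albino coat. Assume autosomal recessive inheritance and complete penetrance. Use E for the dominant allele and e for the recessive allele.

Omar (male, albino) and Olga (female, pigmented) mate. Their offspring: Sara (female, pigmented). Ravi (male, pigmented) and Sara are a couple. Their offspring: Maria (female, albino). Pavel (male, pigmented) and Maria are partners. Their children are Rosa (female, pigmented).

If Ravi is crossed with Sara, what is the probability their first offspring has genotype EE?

1/4

Ravi is pigmented so carries E and passed e to Maria (ee), so Ravi is Ee.
Sara is pigmented so carries E and received e from Omar (ee), so Sara is Ee.
The cross gives 1/4 EE : 1/2 Ee : 1/4 ee, so P(offspring has genotype EE) = 1/4.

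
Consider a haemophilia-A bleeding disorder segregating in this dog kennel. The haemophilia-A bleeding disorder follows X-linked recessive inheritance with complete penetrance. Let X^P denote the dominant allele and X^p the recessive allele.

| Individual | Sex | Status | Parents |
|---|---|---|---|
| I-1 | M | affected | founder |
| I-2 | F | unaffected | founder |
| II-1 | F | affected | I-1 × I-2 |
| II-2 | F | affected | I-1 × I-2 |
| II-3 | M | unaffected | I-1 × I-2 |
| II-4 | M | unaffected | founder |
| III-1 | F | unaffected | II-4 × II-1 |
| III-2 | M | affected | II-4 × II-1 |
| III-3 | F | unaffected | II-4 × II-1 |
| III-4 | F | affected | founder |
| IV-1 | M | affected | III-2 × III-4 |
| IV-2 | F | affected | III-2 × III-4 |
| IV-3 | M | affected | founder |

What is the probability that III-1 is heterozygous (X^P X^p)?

III-1 is unaffected so carries P and received p from II-1 (X^p X^p), so III-1 is X^P X^p, giving P(X^P X^p) = 1.

1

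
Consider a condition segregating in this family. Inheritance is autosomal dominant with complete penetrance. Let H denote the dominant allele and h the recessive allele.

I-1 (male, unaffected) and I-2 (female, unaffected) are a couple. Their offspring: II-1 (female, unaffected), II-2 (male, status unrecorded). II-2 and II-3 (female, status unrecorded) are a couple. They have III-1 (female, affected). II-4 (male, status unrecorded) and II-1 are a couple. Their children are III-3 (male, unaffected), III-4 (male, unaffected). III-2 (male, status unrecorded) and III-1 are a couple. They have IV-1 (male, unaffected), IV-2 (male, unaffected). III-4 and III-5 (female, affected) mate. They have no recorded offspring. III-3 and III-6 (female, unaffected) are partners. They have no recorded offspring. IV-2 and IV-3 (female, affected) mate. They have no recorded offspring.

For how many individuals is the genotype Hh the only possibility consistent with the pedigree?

1

Obligate heterozygotes: III-1 is affected so carries H and received h from II-2 (hh), so III-1 is Hh.
Every other individual is either homozygous by phenotype or has at least one consistent homozygous assignment, so the count is 1.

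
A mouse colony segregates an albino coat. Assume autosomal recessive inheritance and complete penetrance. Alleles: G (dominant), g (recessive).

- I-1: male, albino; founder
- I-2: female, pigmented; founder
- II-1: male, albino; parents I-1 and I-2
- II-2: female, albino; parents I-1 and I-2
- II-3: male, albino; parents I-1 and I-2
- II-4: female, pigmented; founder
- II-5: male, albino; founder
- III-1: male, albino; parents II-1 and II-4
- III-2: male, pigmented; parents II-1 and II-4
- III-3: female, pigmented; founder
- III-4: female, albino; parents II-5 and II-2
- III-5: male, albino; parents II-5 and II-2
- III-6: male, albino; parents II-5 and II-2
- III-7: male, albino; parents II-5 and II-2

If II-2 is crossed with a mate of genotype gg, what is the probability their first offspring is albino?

1

II-2 is albino, so II-2 is gg.
The cross gives 1 gg, so P(offspring is albino) = 1.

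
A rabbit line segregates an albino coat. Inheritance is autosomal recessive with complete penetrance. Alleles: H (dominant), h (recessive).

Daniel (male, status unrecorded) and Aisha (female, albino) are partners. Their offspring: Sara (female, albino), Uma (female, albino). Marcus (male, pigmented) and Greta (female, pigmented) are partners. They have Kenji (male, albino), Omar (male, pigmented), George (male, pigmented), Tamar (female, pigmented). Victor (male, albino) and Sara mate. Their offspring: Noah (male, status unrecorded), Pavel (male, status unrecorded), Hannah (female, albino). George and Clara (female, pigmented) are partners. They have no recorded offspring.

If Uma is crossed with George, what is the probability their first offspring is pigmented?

Uma is albino, so Uma is hh.
Marcus is pigmented so carries H and passed h to Kenji (hh), so Marcus is Hh.
Greta is pigmented so carries H and passed h to Kenji (hh), so Greta is Hh.
George is a pigmented offspring of Marcus (Hh) × Greta (Hh), whose cross gives 1/4 HH : 1/2 Hh : 1/4 hh; conditioning on being pigmented, George is HH with probability 1/3, Hh with probability 2/3.
Summing over parental genotype combinations, P(offspring is pigmented) = 1/3·1 + 2/3·1/2 = 2/3.

2/3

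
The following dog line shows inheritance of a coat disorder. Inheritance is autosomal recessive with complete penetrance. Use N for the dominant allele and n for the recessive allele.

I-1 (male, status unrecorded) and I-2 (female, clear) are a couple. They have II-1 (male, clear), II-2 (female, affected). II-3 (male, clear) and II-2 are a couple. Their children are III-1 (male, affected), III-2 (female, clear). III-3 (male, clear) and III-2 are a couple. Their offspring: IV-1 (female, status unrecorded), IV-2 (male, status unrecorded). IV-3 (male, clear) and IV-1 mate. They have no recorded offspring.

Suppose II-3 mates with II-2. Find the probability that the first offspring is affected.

II-3 is clear so carries N and passed n to III-1 (nn), so II-3 is Nn.
II-2 is affected, so II-2 is nn.
The cross gives 1/2 Nn : 1/2 nn, so P(offspring is affected) = 1/2.

1/2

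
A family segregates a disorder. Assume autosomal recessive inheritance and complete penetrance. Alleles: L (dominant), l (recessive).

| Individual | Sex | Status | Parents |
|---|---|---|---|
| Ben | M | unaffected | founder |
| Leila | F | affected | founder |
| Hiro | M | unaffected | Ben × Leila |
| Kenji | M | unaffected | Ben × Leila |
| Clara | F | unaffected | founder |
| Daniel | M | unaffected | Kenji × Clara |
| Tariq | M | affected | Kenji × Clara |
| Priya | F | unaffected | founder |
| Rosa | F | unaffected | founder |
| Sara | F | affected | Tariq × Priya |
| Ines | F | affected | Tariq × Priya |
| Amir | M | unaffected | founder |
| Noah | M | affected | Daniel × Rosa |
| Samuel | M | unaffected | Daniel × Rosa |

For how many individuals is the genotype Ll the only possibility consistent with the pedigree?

6

Obligate heterozygotes: Hiro is unaffected so carries L and received l from Leila (ll), so Hiro is Ll; Kenji is unaffected so carries L and received l from Leila (ll), so Kenji is Ll; Clara is unaffected so carries L and passed l to Tariq (ll), so Clara is Ll; Daniel is unaffected so carries L and passed l to Noah (ll), so Daniel is Ll; Priya is unaffected so carries L and passed l to Sara (ll), so Priya is Ll; Rosa is unaffected so carries L and passed l to Noah (ll), so Rosa is Ll.
Every other individual is either homozygous by phenotype or has at least one consistent homozygous assignment, so the count is 6.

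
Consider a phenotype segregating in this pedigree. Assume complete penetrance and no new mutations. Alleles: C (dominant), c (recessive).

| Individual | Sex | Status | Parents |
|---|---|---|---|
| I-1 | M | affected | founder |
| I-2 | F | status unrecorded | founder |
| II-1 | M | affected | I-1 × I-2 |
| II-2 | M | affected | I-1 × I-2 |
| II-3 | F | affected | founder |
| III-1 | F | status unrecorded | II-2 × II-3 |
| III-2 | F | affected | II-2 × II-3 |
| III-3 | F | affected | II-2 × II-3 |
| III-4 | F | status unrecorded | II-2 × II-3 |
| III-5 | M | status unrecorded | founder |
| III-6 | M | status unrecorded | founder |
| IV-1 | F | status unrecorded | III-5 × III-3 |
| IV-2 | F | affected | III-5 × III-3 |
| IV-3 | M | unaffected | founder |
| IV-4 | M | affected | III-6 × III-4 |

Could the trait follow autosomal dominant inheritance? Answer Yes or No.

Yes

A consistent assignment under autosomal dominant exists: I-1 CC, I-2 CC, II-1 CC, II-2 CC, II-3 CC, III-1 CC, III-2 CC, III-3 CC, III-4 CC, III-5 CC, III-6 CC, IV-1 CC, IV-2 CC, IV-3 cc, IV-4 CC.
In this assignment every recorded phenotype matches its genotype and every non-founder's genotype is obtainable from its parents' genotypes, so the pedigree is consistent.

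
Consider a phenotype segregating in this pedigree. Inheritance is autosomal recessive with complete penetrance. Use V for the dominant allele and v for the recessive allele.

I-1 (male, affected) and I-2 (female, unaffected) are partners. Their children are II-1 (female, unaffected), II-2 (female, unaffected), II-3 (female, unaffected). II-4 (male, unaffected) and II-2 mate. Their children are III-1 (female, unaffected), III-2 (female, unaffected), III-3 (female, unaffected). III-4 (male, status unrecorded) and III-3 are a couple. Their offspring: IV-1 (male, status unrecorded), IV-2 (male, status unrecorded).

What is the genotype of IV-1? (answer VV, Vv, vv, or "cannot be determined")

IV-1's phenotype is unrecorded, and no parent or child forces a single allele at both positions; consistent genotype assignments exist with IV-1 as VV or Vv or vv.

cannot be determined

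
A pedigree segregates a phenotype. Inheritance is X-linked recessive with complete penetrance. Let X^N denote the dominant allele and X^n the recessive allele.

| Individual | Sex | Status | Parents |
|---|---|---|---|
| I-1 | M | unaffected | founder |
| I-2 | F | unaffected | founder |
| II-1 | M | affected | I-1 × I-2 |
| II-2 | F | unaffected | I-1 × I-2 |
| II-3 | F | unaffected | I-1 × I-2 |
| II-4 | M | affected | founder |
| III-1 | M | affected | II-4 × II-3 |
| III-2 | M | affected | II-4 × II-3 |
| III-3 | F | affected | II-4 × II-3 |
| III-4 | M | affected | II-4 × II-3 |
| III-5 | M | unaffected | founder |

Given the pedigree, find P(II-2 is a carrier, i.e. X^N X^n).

I-1 is unaffected, so I-1 is X^N Y.
I-2 is unaffected so carries N and passed n to II-1 (X^n Y), so I-2 is X^N X^n.
Their cross gives offspring ratios 1/2 X^N X^N : 1/2 X^N X^n. Conditioning on II-2 being unaffected, P(X^N X^n) = 1/2 / 1 = 1/2.

1/2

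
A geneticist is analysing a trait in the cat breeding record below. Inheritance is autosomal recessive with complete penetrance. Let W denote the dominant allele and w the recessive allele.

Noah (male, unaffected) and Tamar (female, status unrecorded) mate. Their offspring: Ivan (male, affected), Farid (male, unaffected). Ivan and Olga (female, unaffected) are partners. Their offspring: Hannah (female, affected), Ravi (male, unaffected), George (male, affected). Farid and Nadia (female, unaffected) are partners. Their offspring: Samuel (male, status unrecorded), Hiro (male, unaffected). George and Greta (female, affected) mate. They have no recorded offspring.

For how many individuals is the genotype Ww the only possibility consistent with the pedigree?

3

Obligate heterozygotes: Noah is unaffected so carries W and passed w to Ivan (ww), so Noah is Ww; Olga is unaffected so carries W and passed w to Hannah (ww), so Olga is Ww; Ravi is unaffected so carries W and received w from Ivan (ww), so Ravi is Ww.
Every other individual is either homozygous by phenotype or has at least one consistent homozygous assignment, so the count is 3.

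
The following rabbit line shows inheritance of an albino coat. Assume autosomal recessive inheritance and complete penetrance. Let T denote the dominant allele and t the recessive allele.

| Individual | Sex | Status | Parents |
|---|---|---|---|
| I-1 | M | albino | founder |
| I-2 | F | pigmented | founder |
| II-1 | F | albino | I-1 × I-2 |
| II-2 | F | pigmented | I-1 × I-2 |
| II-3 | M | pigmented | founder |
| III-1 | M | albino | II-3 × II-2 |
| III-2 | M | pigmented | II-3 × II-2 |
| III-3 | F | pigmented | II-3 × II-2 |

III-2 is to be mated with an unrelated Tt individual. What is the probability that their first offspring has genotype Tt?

1/2

II-3 is pigmented so carries T and passed t to III-1 (tt), so II-3 is Tt.
II-2 is pigmented so carries T and received t from I-1 (tt), so II-2 is Tt.
III-2 is a pigmented offspring of II-3 (Tt) × II-2 (Tt), whose cross gives 1/4 TT : 1/2 Tt : 1/4 tt; conditioning on being pigmented, III-2 is TT with probability 1/3, Tt with probability 2/3.
Summing over parental genotype combinations, P(offspring has genotype Tt) = 1/3·1/2 + 2/3·1/2 = 1/2.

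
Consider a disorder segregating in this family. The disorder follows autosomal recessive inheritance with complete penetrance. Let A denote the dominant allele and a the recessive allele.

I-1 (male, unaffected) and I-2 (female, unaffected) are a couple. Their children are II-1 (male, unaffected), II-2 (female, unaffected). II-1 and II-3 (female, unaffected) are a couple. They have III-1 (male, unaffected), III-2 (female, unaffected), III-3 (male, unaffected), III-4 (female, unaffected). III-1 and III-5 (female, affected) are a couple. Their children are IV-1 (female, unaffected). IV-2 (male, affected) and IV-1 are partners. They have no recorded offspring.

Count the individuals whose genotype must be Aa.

Obligate heterozygotes: IV-1 is unaffected so carries A and received a from III-5 (aa), so IV-1 is Aa.
Every other individual is either homozygous by phenotype or has at least one consistent homozygous assignment, so the count is 1.

1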